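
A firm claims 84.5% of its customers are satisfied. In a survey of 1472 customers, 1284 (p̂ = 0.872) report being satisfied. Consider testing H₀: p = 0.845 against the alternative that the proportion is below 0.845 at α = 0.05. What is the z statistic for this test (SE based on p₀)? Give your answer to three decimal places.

p̂ = 1284/1472 = 0.872283.
Standard error under H₀: √(0.845×0.155/1472) = 0.009433.
z = (0.872283 − 0.845)/0.009433 = 0.027283/0.009433 = 2.892.
p-value = P(Z < 2.892) ≈ 0.9981; since p > α = 0.05, fail to reject H₀.

z = 2.892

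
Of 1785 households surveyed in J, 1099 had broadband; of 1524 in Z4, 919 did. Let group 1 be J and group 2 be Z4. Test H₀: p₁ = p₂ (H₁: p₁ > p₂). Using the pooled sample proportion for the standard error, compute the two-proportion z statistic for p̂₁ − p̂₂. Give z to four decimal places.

p̂₁ = 1099/1785 = 0.6156863, p̂₂ = 919/1524 = 0.6030184.
Pooled p̂ = (1099+919)/(1785+1524) = 2018/3309 = 0.6098519.
SE = √(p̂(1−p̂)(1/n₁+1/n₂)) = √(0.6098519·0.3901481·0.00121639) = √(0.000289419) = 0.0170123.
z = (0.6156863 − 0.6030184)/0.0170123 = 0.0126679/0.0170123 = 0.7446.

z = 0.7446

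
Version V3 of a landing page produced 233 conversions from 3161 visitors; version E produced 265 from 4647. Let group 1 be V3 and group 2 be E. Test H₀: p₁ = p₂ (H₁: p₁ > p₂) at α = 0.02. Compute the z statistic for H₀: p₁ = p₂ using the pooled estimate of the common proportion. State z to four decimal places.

p̂₁ = 233/3161 ≈ 0.073711, p̂₂ = 265/4647 ≈ 0.057026.
Pooled p̂ = (233+265)/(3161+4647) = 498/7808 = 0.063781.
SE = √(p̂(1−p̂)(1/n₁+1/n₂)) = √(0.063781·0.936219·0.000531548) = √(3.17402e-05) = 0.005634.
z = (0.073711 − 0.057026)/0.005634 = 0.016685/0.005634 = 2.9615.
p-value = P(Z > 2.962) ≈ 0.0015, so at α = 0.02 we reject H₀.

z = 2.9615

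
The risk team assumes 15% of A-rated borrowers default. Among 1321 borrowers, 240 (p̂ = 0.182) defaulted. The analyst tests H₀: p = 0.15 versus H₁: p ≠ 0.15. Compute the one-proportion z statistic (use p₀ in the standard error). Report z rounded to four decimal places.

p̂ = 240/1321 = 0.1816805.
Standard error under H₀: √(0.15×0.85/1321) = 0.0098243.
z = (0.1816805 − 0.15)/0.0098243 = 0.0316805/0.0098243 = 3.2247.

z = 3.2247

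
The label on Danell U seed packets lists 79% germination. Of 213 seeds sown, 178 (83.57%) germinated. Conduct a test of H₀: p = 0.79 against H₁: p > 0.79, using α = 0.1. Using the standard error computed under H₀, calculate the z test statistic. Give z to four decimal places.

z = 1.6368

p̂ = 178/213 = 0.835681.
Standard error under H₀: √(0.79×0.21/213) = 0.027908.
z = (0.835681 − 0.79)/0.027908 = 0.045681/0.027908 = 1.6368.
p-value = P(Z > 1.637) ≈ 0.0508; since p < α = 0.1, reject H₀.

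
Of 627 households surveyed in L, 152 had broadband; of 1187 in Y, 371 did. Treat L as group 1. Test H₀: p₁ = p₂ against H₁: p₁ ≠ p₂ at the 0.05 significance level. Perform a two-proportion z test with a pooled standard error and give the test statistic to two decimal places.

p̂₁ = 152/627 = 0.24242, p̂₂ = 371/1187 = 0.31255.
Pooled p̂ = (152+371)/(627+1187) = 523/1814 = 0.28831.
SE = √(p̂(1−p̂)(1/n₁+1/n₂)) = √(0.28831·0.71169·0.00243736) = √(0.000500118) = 0.02236.
z = (0.24242 − 0.31255)/0.02236 = -0.07013/0.02236 = -3.14.
Two-sided p-value ≈ 2·Φ(−3.136) = 0.0017, so at α = 0.05 we reject H₀.

z = -3.14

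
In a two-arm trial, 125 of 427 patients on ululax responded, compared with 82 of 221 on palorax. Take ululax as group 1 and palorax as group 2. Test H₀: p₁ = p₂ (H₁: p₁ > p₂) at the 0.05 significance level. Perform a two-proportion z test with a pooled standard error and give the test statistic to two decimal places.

z = -2.03

p̂₁ = 125/427 ≈ 0.2927, p̂₂ = 82/221 ≈ 0.3710.
Pooled p̂ = (125+82)/(427+221) = 207/648 = 0.3194.
SE = √(p̂(1−p̂)(1/n₁+1/n₂)) = √(0.3194·0.6806·0.00686681) = √(0.00149284) = 0.0386.
z = (0.2927 − 0.3710)/0.0386 = -0.0783/0.0386 = -2.03.
p-value = P(Z > -2.027) ≈ 0.9786, so at α = 0.05 we fail to reject H₀.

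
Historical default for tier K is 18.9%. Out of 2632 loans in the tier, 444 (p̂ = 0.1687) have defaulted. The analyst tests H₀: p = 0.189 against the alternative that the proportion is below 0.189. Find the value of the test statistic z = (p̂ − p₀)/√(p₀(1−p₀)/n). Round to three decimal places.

z = -2.661

p̂ = 444/2632 ≈ 0.168693.
Under H₀, SE = √(0.189·0.811/2632) = √(5.82367e-05) = 0.007631.
z = (0.168693 − 0.189)/0.007631 = -0.020307/0.007631 = -2.661.
p-value = P(Z < -2.661) ≈ 0.0039.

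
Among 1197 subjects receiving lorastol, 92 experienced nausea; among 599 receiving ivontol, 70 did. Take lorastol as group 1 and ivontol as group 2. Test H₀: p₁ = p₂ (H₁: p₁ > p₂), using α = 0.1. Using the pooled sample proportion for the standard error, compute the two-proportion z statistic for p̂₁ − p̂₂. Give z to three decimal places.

z = -2.790

p̂₁ = 92/1197 ≈ 0.076859, p̂₂ = 70/599 ≈ 0.116861.
Pooled p̂ = (92+70)/(1197+599) = 162/1796 = 0.090200.
SE = √(p̂(1−p̂)(1/n₁+1/n₂)) = √(0.090200·0.909800·0.00250487) = √(0.000205561) = 0.014337.
z = (0.076859 − 0.116861)/0.014337 = -0.040002/0.014337 = -2.790.
p-value = P(Z > -2.790) ≈ 0.9974. With α = 0.1, fail to reject H₀.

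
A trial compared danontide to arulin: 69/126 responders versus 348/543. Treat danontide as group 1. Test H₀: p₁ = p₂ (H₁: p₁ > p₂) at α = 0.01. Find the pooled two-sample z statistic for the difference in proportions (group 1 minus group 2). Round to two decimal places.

z = -1.95

p̂₁ = 69/126 = 0.5476, p̂₂ = 348/543 = 0.6409.
Pooled p̂ = (69+348)/(126+543) = 417/669 = 0.6233.
SE = √(0.234793 × 0.00977813) = 0.0479.
z = (0.5476 − 0.6409)/0.0479 = -0.0933/0.0479 = -1.95.
p-value = P(Z > -1.946) ≈ 0.9742. With α = 0.01, fail to reject H₀.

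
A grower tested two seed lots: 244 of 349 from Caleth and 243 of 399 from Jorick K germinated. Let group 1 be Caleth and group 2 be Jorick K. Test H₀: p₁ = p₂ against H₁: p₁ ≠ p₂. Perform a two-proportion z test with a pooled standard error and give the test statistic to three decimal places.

p̂₁ = 244/349 = 0.69914, p̂₂ = 243/399 = 0.60902.
Pooled p̂ = (244+243)/(349+399) = 487/748 = 0.65107.
SE = √(p̂(1−p̂)(1/n₁+1/n₂)) = √(0.65107·0.34893·0.0053716) = √(0.00122031) = 0.03493.
z = (0.69914 − 0.60902)/0.03493 = 0.09012/0.03493 = 2.580.

z = 2.580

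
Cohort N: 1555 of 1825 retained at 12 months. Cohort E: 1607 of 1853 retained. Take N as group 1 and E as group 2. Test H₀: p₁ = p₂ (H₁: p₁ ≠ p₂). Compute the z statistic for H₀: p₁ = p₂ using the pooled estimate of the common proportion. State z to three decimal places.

p̂₁ = 1555/1825 = 0.852055, p̂₂ = 1607/1853 = 0.867242.
Pooled p̂ = (1555+1607)/(1825+1853) = 3162/3678 = 0.859706.
SE = √(0.120611 × 0.00108761) = 0.011453.
z = (0.852055 − 0.867242)/0.011453 = -0.015187/0.011453 = -1.326.
Two-sided p-value ≈ 2·Φ(−1.326) = 0.1848.

z = -1.326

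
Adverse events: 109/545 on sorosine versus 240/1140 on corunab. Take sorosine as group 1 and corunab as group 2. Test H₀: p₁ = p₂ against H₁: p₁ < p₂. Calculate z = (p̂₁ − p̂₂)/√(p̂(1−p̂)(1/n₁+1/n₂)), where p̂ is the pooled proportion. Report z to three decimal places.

z = -0.499

p̂₁ = 109/545 = 0.20000, p̂₂ = 240/1140 = 0.21053.
Pooled p̂ = (109+240)/(545+1140) = 349/1685 = 0.20712.
SE = √(p̂(1−p̂)(1/n₁+1/n₂)) = √(0.20712·0.79288·0.00271206) = √(0.00044538) = 0.02110.
z = (0.20000 − 0.21053)/0.02110 = -0.01053/0.02110 = -0.499.
p-value = P(Z < -0.499) ≈ 0.3090.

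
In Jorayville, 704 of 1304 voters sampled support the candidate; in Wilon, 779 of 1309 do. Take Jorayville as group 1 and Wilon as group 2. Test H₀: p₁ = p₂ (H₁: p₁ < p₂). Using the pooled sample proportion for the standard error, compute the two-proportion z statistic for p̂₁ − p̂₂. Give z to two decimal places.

p̂₁ = 704/1304 = 0.5399, p̂₂ = 779/1309 = 0.5951.
Pooled p̂ = (704+779)/(1304+1309) = 1483/2613 = 0.5675.
SE = √(p̂(1−p̂)(1/n₁+1/n₂)) = √(0.5675·0.4325·0.00153081) = √(0.000375719) = 0.0194.
z = (0.5399 − 0.5951)/0.0194 = -0.0552/0.0194 = -2.85.
p-value = P(Z < -2.850) ≈ 0.0022.

z = -2.85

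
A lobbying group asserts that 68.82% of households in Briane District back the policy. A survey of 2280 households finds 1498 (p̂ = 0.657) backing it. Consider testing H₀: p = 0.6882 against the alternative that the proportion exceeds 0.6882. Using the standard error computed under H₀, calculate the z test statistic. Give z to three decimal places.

z = -3.214

p̂ = 1498/2280 ≈ 0.65702.
Under H₀, SE = √(0.6882·0.3118/2280) = √(9.41144e-05) = 0.00970.
z = (0.65702 − 0.6882)/0.00970 = -0.03118/0.00970 = -3.214.
p-value = P(Z > -3.214) ≈ 0.9993.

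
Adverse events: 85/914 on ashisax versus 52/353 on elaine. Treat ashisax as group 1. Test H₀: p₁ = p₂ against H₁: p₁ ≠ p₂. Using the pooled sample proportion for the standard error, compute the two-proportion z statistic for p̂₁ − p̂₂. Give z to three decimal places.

p̂₁ = 85/914 ≈ 0.09300, p̂₂ = 52/353 ≈ 0.14731.
Pooled p̂ = (85+52)/(914+353) = 137/1267 = 0.10813.
SE = √(p̂(1−p̂)(1/n₁+1/n₂)) = √(0.10813·0.89187·0.00392695) = √(0.000378705) = 0.01946.
z = (0.09300 − 0.14731)/0.01946 = -0.05431/0.01946 = -2.791.
p-value = 2·P(Z > 2.791) ≈ 0.0053.

z = -2.791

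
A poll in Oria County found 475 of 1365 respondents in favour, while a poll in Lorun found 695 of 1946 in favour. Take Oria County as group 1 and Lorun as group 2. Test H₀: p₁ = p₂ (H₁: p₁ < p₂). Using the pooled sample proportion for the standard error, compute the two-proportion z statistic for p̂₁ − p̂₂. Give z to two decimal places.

z = -0.54

p̂₁ = 475/1365 ≈ 0.3480, p̂₂ = 695/1946 ≈ 0.3571.
Pooled p̂ = (475+695)/(1365+1946) = 1170/3311 = 0.3534.
SE = √(p̂(1−p̂)(1/n₁+1/n₂)) = √(0.3534·0.6466·0.00124648) = √(0.000284818) = 0.0169.
z = (0.3480 − 0.3571)/0.0169 = -0.0091/0.0169 = -0.54.
p-value = P(Z < -0.543) ≈ 0.2937.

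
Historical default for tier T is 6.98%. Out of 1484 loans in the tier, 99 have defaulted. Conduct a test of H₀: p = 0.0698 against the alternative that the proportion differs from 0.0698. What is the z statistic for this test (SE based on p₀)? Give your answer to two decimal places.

p̂ = 99/1484 = 0.0667.
SE = √(p₀(1−p₀)/n) = √(0.064928/1484) = 0.0066.
z = (0.0667 − 0.0698)/0.0066 = -0.0031/0.0066 = -0.47.

z = -0.47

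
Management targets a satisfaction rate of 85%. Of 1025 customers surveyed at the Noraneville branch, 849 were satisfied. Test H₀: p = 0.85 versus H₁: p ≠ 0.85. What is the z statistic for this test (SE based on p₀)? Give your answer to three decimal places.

p̂ = 849/1025 ≈ 0.828293.
Standard error under H₀: √(0.85×0.15/1025) = 0.011153.
z = (0.828293 − 0.85)/0.011153 = -0.021707/0.011153 = -1.946.

z = -1.946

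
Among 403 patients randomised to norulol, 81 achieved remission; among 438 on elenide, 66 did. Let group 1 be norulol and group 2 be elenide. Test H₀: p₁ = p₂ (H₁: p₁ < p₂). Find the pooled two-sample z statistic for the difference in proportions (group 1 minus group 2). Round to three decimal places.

z = 1.919

p̂₁ = 81/403 = 0.20099, p̂₂ = 66/438 = 0.15068.
Pooled p̂ = (81+66)/(403+438) = 147/841 = 0.17479.
SE = √(0.14424 × 0.00476449) = 0.02622.
z = (0.20099 − 0.15068)/0.02622 = 0.05031/0.02622 = 1.919.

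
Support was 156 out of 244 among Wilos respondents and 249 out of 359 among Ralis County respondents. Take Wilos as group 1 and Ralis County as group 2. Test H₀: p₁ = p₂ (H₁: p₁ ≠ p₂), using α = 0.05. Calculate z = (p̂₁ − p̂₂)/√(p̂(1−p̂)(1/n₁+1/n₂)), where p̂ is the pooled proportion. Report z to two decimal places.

z = -1.39

p̂₁ = 156/244 ≈ 0.6393, p̂₂ = 249/359 ≈ 0.6936.
Pooled p̂ = (156+249)/(244+359) = 405/603 = 0.6716.
SE = √(p̂(1−p̂)(1/n₁+1/n₂)) = √(0.6716·0.3284·0.00688388) = √(0.00151816) = 0.0390.
z = (0.6393 − 0.6936)/0.0390 = -0.0543/0.0390 = -1.39.
Two-sided p-value ≈ 2·Φ(−1.392) = 0.1638. With α = 0.05, fail to reject H₀.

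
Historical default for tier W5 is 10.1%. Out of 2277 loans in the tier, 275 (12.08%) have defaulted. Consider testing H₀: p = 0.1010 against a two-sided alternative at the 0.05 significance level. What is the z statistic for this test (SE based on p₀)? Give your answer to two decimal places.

z = 3.13

p̂ = 275/2277 = 0.12077.
Under H₀, SE = √(0.101·0.899/2277) = √(3.98766e-05) = 0.00631.
z = (0.12077 − 0.101)/0.00631 = 0.01977/0.00631 = 3.13.
Two-sided p-value ≈ 2·Φ(−3.131) = 0.0017. With α = 0.05, reject H₀.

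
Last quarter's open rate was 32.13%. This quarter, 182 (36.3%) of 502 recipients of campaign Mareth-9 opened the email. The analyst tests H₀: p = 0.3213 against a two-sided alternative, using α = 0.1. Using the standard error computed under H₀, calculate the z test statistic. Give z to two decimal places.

p̂ = 182/502 = 0.3625.
SE = √(p₀(1−p₀)/n) = √(0.21807/502) = 0.0208.
z = (0.3625 − 0.3213)/0.0208 = 0.0412/0.0208 = 1.98.
p-value = 2·P(Z > 1.979) ≈ 0.0478, so at α = 0.1 we reject H₀.

z = 1.98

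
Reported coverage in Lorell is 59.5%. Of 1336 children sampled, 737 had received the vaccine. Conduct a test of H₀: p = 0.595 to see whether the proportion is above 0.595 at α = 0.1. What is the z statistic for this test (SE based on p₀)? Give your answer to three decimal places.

p̂ = 737/1336 ≈ 0.55165.
Under H₀, SE = √(0.595·0.405/1336) = √(0.000180371) = 0.01343.
z = (0.55165 − 0.595)/0.01343 = -0.04335/0.01343 = -3.228.
p-value = P(Z > -3.228) ≈ 0.9994. With α = 0.1, fail to reject H₀.

z = -3.228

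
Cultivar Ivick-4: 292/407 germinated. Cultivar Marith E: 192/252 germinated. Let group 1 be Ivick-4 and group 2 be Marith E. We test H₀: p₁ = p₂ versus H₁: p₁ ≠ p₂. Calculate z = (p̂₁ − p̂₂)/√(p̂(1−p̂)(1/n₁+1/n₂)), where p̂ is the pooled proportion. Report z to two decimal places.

z = -1.26

p̂₁ = 292/407 ≈ 0.7174, p̂₂ = 192/252 ≈ 0.7619.
Pooled p̂ = (292+192)/(407+252) = 484/659 = 0.7344.
SE = √(0.195035 × 0.00642526) = 0.0354.
z = (0.7174 − 0.7619)/0.0354 = -0.0445/0.0354 = -1.26.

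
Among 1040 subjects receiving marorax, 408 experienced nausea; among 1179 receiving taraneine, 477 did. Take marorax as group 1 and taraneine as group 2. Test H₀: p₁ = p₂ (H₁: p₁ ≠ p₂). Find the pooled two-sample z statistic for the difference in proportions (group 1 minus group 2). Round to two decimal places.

z = -0.59

p̂₁ = 408/1040 = 0.3923, p̂₂ = 477/1179 = 0.4046.
Pooled p̂ = (408+477)/(1040+1179) = 885/2219 = 0.3988.
SE = √(p̂(1−p̂)(1/n₁+1/n₂)) = √(0.3988·0.6012·0.00180971) = √(0.000433905) = 0.0208.
z = (0.3923 − 0.4046)/0.0208 = -0.0123/0.0208 = -0.59.
p-value = 2·P(Z > 0.589) ≈ 0.5558.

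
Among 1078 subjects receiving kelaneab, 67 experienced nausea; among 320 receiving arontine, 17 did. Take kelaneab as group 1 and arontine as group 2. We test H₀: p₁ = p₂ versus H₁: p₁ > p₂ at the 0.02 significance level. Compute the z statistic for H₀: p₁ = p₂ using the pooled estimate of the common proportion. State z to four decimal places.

p̂₁ = 67/1078 ≈ 0.062152, p̂₂ = 17/320 ≈ 0.053125.
Pooled p̂ = (67+17)/(1078+320) = 84/1398 = 0.060086.
SE = √(0.0564755 × 0.00405264) = 0.015129.
z = (0.062152 − 0.053125)/0.015129 = 0.009027/0.015129 = 0.5967.
p-value = P(Z > 0.597) ≈ 0.2754, so at α = 0.02 we fail to reject H₀.

z = 0.5967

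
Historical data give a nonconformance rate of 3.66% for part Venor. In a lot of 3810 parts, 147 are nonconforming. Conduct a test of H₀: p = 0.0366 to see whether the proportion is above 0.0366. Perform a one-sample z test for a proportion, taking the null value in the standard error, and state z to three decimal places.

z = 0.652

p̂ = 147/3810 ≈ 0.038583.
Standard error under H₀: √(0.0366×0.9634/3810) = 0.003042.
z = (0.038583 − 0.0366)/0.003042 = 0.001983/0.003042 = 0.652.
p-value = P(Z > 0.652) ≈ 0.2573.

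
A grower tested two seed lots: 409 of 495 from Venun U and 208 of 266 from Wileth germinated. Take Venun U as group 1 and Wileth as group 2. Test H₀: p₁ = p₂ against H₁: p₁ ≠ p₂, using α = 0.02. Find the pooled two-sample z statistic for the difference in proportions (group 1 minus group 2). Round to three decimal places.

z = 1.488

p̂₁ = 409/495 ≈ 0.82626, p̂₂ = 208/266 ≈ 0.78195.
Pooled p̂ = (409+208)/(495+266) = 617/761 = 0.81078.
SE = √(p̂(1−p̂)(1/n₁+1/n₂)) = √(0.81078·0.18922·0.0057796) = √(0.000886699) = 0.02978.
z = (0.82626 − 0.78195)/0.02978 = 0.04431/0.02978 = 1.488.
Two-sided p-value ≈ 2·Φ(−1.488) = 0.1368. With α = 0.02, fail to reject H₀.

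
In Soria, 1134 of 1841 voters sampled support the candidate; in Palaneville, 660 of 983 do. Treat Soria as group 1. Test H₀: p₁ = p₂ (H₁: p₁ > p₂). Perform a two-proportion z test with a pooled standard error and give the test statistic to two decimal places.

p̂₁ = 1134/1841 = 0.6160, p̂₂ = 660/983 = 0.6714.
Pooled p̂ = (1134+660)/(1841+983) = 1794/2824 = 0.6353.
SE = √(p̂(1−p̂)(1/n₁+1/n₂)) = √(0.6353·0.3647·0.00156048) = √(0.000361566) = 0.0190.
z = (0.6160 − 0.6714)/0.0190 = -0.0554/0.0190 = -2.92.

z = -2.92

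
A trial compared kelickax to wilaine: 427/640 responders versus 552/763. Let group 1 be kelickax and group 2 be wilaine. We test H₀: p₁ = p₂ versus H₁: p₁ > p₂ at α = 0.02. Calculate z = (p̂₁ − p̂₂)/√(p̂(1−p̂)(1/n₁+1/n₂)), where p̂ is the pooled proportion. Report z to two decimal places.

z = -2.29

p̂₁ = 427/640 ≈ 0.6672, p̂₂ = 552/763 ≈ 0.7235.
Pooled p̂ = (427+552)/(640+763) = 979/1403 = 0.6978.
SE = √(0.210879 × 0.00287312) = 0.0246.
z = (0.6672 − 0.7235)/0.0246 = -0.0563/0.0246 = -2.29.
p-value = P(Z > -2.286) ≈ 0.9889; since p > α = 0.02, fail to reject H₀.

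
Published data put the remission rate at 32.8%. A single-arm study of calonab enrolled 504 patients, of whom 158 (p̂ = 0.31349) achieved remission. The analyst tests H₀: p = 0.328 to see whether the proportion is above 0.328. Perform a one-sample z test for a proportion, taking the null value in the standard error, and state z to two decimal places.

p̂ = 158/504 = 0.3135.
SE = √(p₀(1−p₀)/n) = √(0.22042/504) = 0.0209.
z = (0.3135 − 0.328)/0.0209 = -0.0145/0.0209 = -0.69.

z = -0.69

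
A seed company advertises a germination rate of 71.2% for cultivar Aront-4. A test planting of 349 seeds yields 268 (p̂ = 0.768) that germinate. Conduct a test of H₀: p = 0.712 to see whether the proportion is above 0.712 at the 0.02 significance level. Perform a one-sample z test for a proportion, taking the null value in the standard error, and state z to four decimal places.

p̂ = 268/349 ≈ 0.767908.
Standard error under H₀: √(0.712×0.288/349) = 0.024239.
z = (0.767908 − 0.712)/0.024239 = 0.055908/0.024239 = 2.3065.
p-value = P(Z > 2.306) ≈ 0.0105. With α = 0.02, reject H₀.

z = 2.3065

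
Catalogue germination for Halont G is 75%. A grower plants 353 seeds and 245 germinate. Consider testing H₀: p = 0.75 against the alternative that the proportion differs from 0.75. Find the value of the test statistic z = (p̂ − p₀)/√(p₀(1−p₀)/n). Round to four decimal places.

p̂ = 245/353 ≈ 0.694051.
Standard error under H₀: √(0.75×0.25/353) = 0.023047.
z = (0.694051 − 0.75)/0.023047 = -0.055949/0.023047 = -2.4276.
p-value = 2·P(Z > 2.428) ≈ 0.0152.

z = -2.4276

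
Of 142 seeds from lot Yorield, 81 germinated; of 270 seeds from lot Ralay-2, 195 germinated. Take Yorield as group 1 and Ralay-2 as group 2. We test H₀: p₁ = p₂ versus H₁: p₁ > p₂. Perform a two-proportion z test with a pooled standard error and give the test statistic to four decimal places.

z = -3.1140

p̂₁ = 81/142 ≈ 0.570423, p̂₂ = 195/270 ≈ 0.722222.
Pooled p̂ = (81+195)/(142+270) = 276/412 = 0.669903.
SE = √(0.221133 × 0.010746) = 0.048747.
z = (0.570423 − 0.722222)/0.048747 = -0.151799/0.048747 = -3.1140.
p-value = P(Z > -3.114) ≈ 0.9991.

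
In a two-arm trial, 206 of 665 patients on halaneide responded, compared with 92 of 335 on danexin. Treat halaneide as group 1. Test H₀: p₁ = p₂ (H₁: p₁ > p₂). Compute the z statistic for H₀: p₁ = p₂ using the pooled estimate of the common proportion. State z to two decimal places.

p̂₁ = 206/665 = 0.3098, p̂₂ = 92/335 = 0.2746.
Pooled p̂ = (206+92)/(665+335) = 298/1000 = 0.2980.
SE = √(p̂(1−p̂)(1/n₁+1/n₂)) = √(0.2980·0.7020·0.00448883) = √(0.000939046) = 0.0306.
z = (0.3098 − 0.2746)/0.0306 = 0.0352/0.0306 = 1.15.
p-value = P(Z > 1.147) ≈ 0.1257.

z = 1.15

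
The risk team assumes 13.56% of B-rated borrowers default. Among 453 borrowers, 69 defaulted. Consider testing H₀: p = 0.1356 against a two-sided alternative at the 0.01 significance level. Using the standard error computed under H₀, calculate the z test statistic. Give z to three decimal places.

p̂ = 69/453 = 0.15232.
SE = √(p₀(1−p₀)/n) = √(0.11721/453) = 0.01609.
z = (0.15232 − 0.1356)/0.01609 = 0.01672/0.01609 = 1.039.
p-value = 2·P(Z > 1.039) ≈ 0.2987. With α = 0.01, fail to reject H₀.

z = 1.039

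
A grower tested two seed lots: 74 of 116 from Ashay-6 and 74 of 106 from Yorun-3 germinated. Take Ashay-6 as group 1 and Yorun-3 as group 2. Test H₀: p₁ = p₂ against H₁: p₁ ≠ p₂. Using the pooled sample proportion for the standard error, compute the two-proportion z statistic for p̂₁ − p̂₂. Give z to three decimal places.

z = -0.950

p̂₁ = 74/116 ≈ 0.63793, p̂₂ = 74/106 ≈ 0.69811.
Pooled p̂ = (74+74)/(116+106) = 148/222 = 0.66667.
SE = √(p̂(1−p̂)(1/n₁+1/n₂)) = √(0.66667·0.33333·0.0180547) = √(0.00401214) = 0.06334.
z = (0.63793 − 0.69811)/0.06334 = -0.06018/0.06334 = -0.950.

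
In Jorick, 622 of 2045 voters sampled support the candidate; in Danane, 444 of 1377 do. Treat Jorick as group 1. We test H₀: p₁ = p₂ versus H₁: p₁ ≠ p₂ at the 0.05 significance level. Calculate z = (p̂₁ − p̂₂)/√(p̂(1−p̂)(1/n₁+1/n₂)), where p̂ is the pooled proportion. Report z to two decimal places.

p̂₁ = 622/2045 = 0.3042, p̂₂ = 444/1377 = 0.3224.
Pooled p̂ = (622+444)/(2045+1377) = 1066/3422 = 0.3115.
SE = √(p̂(1−p̂)(1/n₁+1/n₂)) = √(0.3115·0.6885·0.00121521) = √(0.00026063) = 0.0161.
z = (0.3042 − 0.3224)/0.0161 = -0.0182/0.0161 = -1.13.
Two-sided p-value ≈ 2·Φ(−1.133) = 0.2574; since p > α = 0.05, fail to reject H₀.

z = -1.13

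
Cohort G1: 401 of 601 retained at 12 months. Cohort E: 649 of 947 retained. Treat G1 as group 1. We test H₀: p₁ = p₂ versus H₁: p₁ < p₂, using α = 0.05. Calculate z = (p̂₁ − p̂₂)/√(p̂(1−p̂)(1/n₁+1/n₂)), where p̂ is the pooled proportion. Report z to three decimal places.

z = -0.743

p̂₁ = 401/601 = 0.66722, p̂₂ = 649/947 = 0.68532.
Pooled p̂ = (401+649)/(601+947) = 1050/1548 = 0.67829.
SE = √(0.218211 × 0.00271986) = 0.02436.
z = (0.66722 − 0.68532)/0.02436 = -0.01810/0.02436 = -0.743.
p-value = P(Z < -0.743) ≈ 0.2287; since p > α = 0.05, fail to reject H₀.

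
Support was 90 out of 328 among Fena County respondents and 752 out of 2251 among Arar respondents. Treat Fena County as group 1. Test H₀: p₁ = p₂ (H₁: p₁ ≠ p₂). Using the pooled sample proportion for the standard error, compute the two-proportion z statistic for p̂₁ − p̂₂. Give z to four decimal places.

p̂₁ = 90/328 ≈ 0.2743902, p̂₂ = 752/2251 ≈ 0.3340737.
Pooled p̂ = (90+752)/(328+2251) = 842/2579 = 0.3264831.
SE = √(p̂(1−p̂)(1/n₁+1/n₂)) = √(0.3264831·0.6735169·0.00349303) = √(0.000768088) = 0.0277144.
z = (0.2743902 − 0.3340737)/0.0277144 = -0.0596835/0.0277144 = -2.1535.
Two-sided p-value ≈ 2·Φ(−2.154) = 0.0313.

z = -2.1535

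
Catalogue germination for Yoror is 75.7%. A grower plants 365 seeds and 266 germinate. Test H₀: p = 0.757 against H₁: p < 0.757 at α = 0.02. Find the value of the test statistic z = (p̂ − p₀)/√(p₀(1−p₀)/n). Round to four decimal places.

z = -1.2576

p̂ = 266/365 = 0.7287671.
SE = √(p₀(1−p₀)/n) = √(0.18395/365) = 0.0224494.
z = (0.7287671 − 0.757)/0.0224494 = -0.0282329/0.0224494 = -1.2576.
p-value = P(Z < -1.258) ≈ 0.1043, so at α = 0.02 we fail to reject H₀.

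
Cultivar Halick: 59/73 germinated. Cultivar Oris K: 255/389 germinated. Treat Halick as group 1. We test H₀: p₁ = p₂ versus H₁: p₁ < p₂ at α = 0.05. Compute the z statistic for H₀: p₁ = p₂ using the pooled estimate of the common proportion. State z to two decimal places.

z = 2.57

p̂₁ = 59/73 ≈ 0.8082, p̂₂ = 255/389 ≈ 0.6555.
Pooled p̂ = (59+255)/(73+389) = 314/462 = 0.6797.
SE = √(p̂(1−p̂)(1/n₁+1/n₂)) = √(0.6797·0.3203·0.0162693) = √(0.00354223) = 0.0595.
z = (0.8082 − 0.6555)/0.0595 = 0.1527/0.0595 = 2.57.
p-value = P(Z < 2.566) ≈ 0.9948; since p > α = 0.05, fail to reject H₀.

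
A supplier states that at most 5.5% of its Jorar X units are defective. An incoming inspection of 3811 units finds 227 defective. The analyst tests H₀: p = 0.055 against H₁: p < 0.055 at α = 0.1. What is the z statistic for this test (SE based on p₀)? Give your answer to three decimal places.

z = 1.236

p̂ = 227/3811 ≈ 0.05956.
Under H₀, SE = √(0.055·0.945/3811) = √(1.36382e-05) = 0.00369.
z = (0.05956 − 0.055)/0.00369 = 0.00456/0.00369 = 1.236.
p-value = P(Z < 1.236) ≈ 0.8918; since p > α = 0.1, fail to reject H₀.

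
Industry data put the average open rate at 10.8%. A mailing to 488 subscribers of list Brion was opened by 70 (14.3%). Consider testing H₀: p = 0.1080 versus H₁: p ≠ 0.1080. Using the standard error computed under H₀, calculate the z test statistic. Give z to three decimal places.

z = 2.523

p̂ = 70/488 ≈ 0.143443.
Standard error under H₀: √(0.108×0.892/488) = 0.014050.
z = (0.143443 − 0.108)/0.014050 = 0.035443/0.014050 = 2.523.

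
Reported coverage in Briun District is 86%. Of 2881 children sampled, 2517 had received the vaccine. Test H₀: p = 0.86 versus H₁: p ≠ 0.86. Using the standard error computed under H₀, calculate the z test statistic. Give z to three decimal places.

p̂ = 2517/2881 ≈ 0.873655.
Under H₀, SE = √(0.86·0.14/2881) = √(4.1791e-05) = 0.006465.
z = (0.873655 − 0.86)/0.006465 = 0.013655/0.006465 = 2.112.
p-value = 2·P(Z > 2.112) ≈ 0.0347.

z = 2.112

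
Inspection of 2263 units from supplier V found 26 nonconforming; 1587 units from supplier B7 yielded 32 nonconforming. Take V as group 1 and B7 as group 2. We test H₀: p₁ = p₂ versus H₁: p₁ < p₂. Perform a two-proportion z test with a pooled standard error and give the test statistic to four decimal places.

z = -2.1750

p̂₁ = 26/2263 = 0.0114892, p̂₂ = 32/1587 = 0.0201638.
Pooled p̂ = (26+32)/(2263+1587) = 58/3850 = 0.0150649.
SE = √(p̂(1−p̂)(1/n₁+1/n₂)) = √(0.0150649·0.9849351·0.00107201) = √(1.59065e-05) = 0.0039883.
z = (0.0114892 − 0.0201638)/0.0039883 = -0.0086746/0.0039883 = -2.1750.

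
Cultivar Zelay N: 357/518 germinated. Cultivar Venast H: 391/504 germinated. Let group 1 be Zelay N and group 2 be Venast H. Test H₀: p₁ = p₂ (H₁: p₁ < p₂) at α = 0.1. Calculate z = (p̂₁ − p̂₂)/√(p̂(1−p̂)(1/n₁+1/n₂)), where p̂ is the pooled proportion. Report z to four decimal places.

z = -3.1248

p̂₁ = 357/518 = 0.689189, p̂₂ = 391/504 = 0.775794.
Pooled p̂ = (357+391)/(518+504) = 748/1022 = 0.731898.
SE = √(0.196223 × 0.00391463) = 0.027715.
z = (0.689189 − 0.775794)/0.027715 = -0.086605/0.027715 = -3.1248.
p-value = P(Z < -3.125) ≈ 0.0009. With α = 0.1, reject H₀.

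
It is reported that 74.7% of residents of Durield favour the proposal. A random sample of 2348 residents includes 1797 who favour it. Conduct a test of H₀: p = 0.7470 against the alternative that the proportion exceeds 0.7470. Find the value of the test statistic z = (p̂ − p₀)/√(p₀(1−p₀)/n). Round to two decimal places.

p̂ = 1797/2348 = 0.76533.
SE = √(p₀(1−p₀)/n) = √(0.18899/2348) = 0.00897.
z = (0.76533 − 0.747)/0.00897 = 0.01833/0.00897 = 2.04.
p-value = P(Z > 2.043) ≈ 0.0205.

z = 2.04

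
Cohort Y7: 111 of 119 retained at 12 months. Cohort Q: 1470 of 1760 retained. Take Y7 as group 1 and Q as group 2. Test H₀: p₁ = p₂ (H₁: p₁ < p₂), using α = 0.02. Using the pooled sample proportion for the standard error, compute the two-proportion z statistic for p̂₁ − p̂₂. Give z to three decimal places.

z = 2.819

p̂₁ = 111/119 ≈ 0.93277, p̂₂ = 1470/1760 ≈ 0.83523.
Pooled p̂ = (111+1470)/(119+1760) = 1581/1879 = 0.84141.
SE = √(0.133443 × 0.00897154) = 0.03460.
z = (0.93277 − 0.83523)/0.03460 = 0.09754/0.03460 = 2.819.
p-value = P(Z < 2.819) ≈ 0.9976; since p > α = 0.02, fail to reject H₀.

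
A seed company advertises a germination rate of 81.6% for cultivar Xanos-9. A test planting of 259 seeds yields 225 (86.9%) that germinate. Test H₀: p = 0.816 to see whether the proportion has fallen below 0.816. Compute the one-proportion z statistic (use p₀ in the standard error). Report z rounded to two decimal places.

z = 2.19

p̂ = 225/259 ≈ 0.8687.
Under H₀, SE = √(0.816·0.184/259) = √(0.000579707) = 0.0241.
z = (0.8687 − 0.816)/0.0241 = 0.0527/0.0241 = 2.19.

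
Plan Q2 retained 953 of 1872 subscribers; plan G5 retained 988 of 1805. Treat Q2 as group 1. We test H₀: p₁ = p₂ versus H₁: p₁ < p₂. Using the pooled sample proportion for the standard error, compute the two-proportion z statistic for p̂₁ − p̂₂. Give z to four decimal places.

p̂₁ = 953/1872 ≈ 0.509081, p̂₂ = 988/1805 ≈ 0.547368.
Pooled p̂ = (953+988)/(1872+1805) = 1941/3677 = 0.527876.
SE = √(p̂(1−p̂)(1/n₁+1/n₂)) = √(0.527876·0.472124·0.0010882) = √(0.000271206) = 0.016468.
z = (0.509081 − 0.547368)/0.016468 = -0.038287/0.016468 = -2.3249.
p-value = P(Z < -2.325) ≈ 0.0100.

z = -2.3249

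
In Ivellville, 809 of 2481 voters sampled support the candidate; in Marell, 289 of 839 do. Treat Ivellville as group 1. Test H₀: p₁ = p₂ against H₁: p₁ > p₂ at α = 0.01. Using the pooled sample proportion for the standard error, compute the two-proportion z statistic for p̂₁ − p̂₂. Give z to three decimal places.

z = -0.978

p̂₁ = 809/2481 ≈ 0.32608, p̂₂ = 289/839 ≈ 0.34446.
Pooled p̂ = (809+289)/(2481+839) = 1098/3320 = 0.33072.
SE = √(0.221345 × 0.00159496) = 0.01879.
z = (0.32608 − 0.34446)/0.01879 = -0.01838/0.01879 = -0.978.
p-value = P(Z > -0.978) ≈ 0.8360; since p > α = 0.01, fail to reject H₀.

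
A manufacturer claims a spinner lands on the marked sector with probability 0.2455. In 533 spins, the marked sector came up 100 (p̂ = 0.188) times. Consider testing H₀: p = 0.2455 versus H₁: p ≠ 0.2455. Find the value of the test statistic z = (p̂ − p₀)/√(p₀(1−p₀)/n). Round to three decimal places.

z = -3.105

p̂ = 100/533 = 0.18762.
SE = √(p₀(1−p₀)/n) = √(0.18523/533) = 0.01864.
z = (0.18762 − 0.2455)/0.01864 = -0.05788/0.01864 = -3.105.
Two-sided p-value ≈ 2·Φ(−3.105) = 0.0019.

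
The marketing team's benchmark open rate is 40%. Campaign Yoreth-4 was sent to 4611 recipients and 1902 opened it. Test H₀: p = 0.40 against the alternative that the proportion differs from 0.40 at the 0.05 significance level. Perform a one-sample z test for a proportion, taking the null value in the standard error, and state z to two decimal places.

z = 1.73

p̂ = 1902/4611 = 0.41249.
Under H₀, SE = √(0.4·0.6/4611) = √(5.20494e-05) = 0.00721.
z = (0.41249 − 0.4)/0.00721 = 0.01249/0.00721 = 1.73.
Two-sided p-value ≈ 2·Φ(−1.731) = 0.0834; since p > α = 0.05, fail to reject H₀.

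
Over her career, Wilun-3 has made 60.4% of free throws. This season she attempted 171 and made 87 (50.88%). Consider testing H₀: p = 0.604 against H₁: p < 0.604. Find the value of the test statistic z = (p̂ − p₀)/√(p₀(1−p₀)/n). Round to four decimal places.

z = -2.5462

p̂ = 87/171 = 0.508772.
Standard error under H₀: √(0.604×0.396/171) = 0.037400.
z = (0.508772 − 0.604)/0.037400 = -0.095228/0.037400 = -2.5462.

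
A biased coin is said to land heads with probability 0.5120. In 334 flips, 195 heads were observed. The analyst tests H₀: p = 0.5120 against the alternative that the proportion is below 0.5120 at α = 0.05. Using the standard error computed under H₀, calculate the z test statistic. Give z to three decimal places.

p̂ = 195/334 ≈ 0.58383.
Standard error under H₀: √(0.512×0.488/334) = 0.02735.
z = (0.58383 − 0.512)/0.02735 = 0.07183/0.02735 = 2.626.
p-value = P(Z < 2.626) ≈ 0.9957. With α = 0.05, fail to reject H₀.

z = 2.626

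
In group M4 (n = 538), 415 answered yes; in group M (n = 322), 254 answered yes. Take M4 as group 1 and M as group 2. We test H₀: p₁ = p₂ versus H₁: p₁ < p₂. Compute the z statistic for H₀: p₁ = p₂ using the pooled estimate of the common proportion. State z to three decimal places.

z = -0.596

p̂₁ = 415/538 ≈ 0.771375, p̂₂ = 254/322 ≈ 0.788820.
Pooled p̂ = (415+254)/(538+322) = 669/860 = 0.777907.
SE = √(0.172768 × 0.00496433) = 0.029286.
z = (0.771375 − 0.788820)/0.029286 = -0.017445/0.029286 = -0.596.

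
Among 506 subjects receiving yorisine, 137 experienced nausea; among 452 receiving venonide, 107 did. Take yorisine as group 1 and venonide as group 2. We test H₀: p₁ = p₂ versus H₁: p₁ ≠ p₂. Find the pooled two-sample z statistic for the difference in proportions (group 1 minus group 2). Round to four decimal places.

p̂₁ = 137/506 ≈ 0.2707510, p̂₂ = 107/452 ≈ 0.2367257.
Pooled p̂ = (137+107)/(506+452) = 244/958 = 0.2546973.
SE = √(0.189827 × 0.00418867) = 0.0281979.
z = (0.2707510 − 0.2367257)/0.0281979 = 0.0340253/0.0281979 = 1.2067.
Two-sided p-value ≈ 2·Φ(−1.207) = 0.2276.

z = 1.2067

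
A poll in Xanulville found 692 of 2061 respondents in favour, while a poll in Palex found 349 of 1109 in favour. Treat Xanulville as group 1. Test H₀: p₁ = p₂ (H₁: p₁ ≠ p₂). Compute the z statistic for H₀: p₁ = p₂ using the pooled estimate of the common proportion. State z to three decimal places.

z = 1.204

p̂₁ = 692/2061 ≈ 0.33576, p̂₂ = 349/1109 ≈ 0.31470.
Pooled p̂ = (692+349)/(2061+1109) = 1041/3170 = 0.32839.
SE = √(p̂(1−p̂)(1/n₁+1/n₂)) = √(0.32839·0.67161·0.00138691) = √(0.000305885) = 0.01749.
z = (0.33576 − 0.31470)/0.01749 = 0.02106/0.01749 = 1.204.
p-value = 2·P(Z > 1.204) ≈ 0.2285.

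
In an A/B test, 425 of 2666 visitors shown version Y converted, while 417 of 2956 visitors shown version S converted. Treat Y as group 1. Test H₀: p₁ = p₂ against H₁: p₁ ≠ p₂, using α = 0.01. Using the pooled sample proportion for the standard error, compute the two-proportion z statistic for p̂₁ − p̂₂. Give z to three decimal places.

z = 1.925

p̂₁ = 425/2666 = 0.159415, p̂₂ = 417/2956 = 0.141069.
Pooled p̂ = (425+417)/(2666+2956) = 842/5622 = 0.149769.
SE = √(p̂(1−p̂)(1/n₁+1/n₂)) = √(0.149769·0.850231·0.000713389) = √(9.08416e-05) = 0.009531.
z = (0.159415 − 0.141069)/0.009531 = 0.018346/0.009531 = 1.925.
p-value = 2·P(Z > 1.925) ≈ 0.0542, so at α = 0.01 we fail to reject H₀.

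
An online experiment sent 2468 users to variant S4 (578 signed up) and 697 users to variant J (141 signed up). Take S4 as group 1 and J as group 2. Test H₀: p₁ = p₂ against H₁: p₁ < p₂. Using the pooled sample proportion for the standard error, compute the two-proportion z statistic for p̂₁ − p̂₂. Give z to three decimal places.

z = 1.775

p̂₁ = 578/2468 ≈ 0.23420, p̂₂ = 141/697 ≈ 0.20230.
Pooled p̂ = (578+141)/(2468+697) = 719/3165 = 0.22717.
SE = √(0.175565 × 0.00183991) = 0.01797.
z = (0.23420 − 0.20230)/0.01797 = 0.03190/0.01797 = 1.775.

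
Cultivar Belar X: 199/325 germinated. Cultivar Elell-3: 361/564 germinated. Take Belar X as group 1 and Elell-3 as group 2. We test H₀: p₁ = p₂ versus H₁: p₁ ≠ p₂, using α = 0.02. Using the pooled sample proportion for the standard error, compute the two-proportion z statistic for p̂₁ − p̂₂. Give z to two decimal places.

z = -0.83

p̂₁ = 199/325 = 0.6123, p̂₂ = 361/564 = 0.6401.
Pooled p̂ = (199+361)/(325+564) = 560/889 = 0.6299.
SE = √(0.23312 × 0.00484997) = 0.0336.
z = (0.6123 − 0.6401)/0.0336 = -0.0278/0.0336 = -0.83.
Two-sided p-value ≈ 2·Φ(−0.826) = 0.4090. With α = 0.02, fail to reject H₀.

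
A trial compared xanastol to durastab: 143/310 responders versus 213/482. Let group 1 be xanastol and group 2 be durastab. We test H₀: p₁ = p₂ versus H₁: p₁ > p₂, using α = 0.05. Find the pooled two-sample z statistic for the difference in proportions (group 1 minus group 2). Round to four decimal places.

p̂₁ = 143/310 = 0.461290, p̂₂ = 213/482 = 0.441909.
Pooled p̂ = (143+213)/(310+482) = 356/792 = 0.449495.
SE = √(0.247449 × 0.0053005) = 0.036216.
z = (0.461290 − 0.441909)/0.036216 = 0.019381/0.036216 = 0.5352.
p-value = P(Z > 0.535) ≈ 0.2963. With α = 0.05, fail to reject H₀.

z = 0.5352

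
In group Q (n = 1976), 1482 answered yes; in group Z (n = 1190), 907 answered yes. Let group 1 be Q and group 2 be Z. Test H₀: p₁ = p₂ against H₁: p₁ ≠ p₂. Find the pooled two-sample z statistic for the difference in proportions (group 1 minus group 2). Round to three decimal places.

z = -0.772

p̂₁ = 1482/1976 = 0.750000, p̂₂ = 907/1190 = 0.762185.
Pooled p̂ = (1482+907)/(1976+1190) = 2389/3166 = 0.754580.
SE = √(0.185189 × 0.00134641) = 0.015791.
z = (0.750000 − 0.762185)/0.015791 = -0.012185/0.015791 = -0.772.
p-value = 2·P(Z > 0.772) ≈ 0.4403.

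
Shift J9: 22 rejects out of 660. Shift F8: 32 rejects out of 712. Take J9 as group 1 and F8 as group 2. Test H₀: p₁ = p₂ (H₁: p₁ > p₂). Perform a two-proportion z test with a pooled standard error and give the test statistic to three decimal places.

p̂₁ = 22/660 ≈ 0.03333, p̂₂ = 32/712 ≈ 0.04494.
Pooled p̂ = (22+32)/(660+712) = 54/1372 = 0.03936.
SE = √(0.0378095 × 0.00291965) = 0.01051.
z = (0.03333 − 0.04494)/0.01051 = -0.01161/0.01051 = -1.105.

z = -1.105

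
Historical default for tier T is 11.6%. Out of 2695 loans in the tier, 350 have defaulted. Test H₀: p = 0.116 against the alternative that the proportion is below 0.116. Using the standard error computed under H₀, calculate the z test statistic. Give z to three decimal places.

z = 2.249

p̂ = 350/2695 = 0.129870.
Under H₀, SE = √(0.116·0.884/2695) = √(3.80497e-05) = 0.006168.
z = (0.129870 − 0.116)/0.006168 = 0.013870/0.006168 = 2.249.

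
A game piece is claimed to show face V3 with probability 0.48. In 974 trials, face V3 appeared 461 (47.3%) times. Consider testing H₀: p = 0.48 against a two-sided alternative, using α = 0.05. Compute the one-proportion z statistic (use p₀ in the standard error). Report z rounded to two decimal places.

p̂ = 461/974 = 0.4733.
Standard error under H₀: √(0.48×0.52/974) = 0.0160.
z = (0.4733 − 0.48)/0.0160 = -0.0067/0.0160 = -0.42.
p-value = 2·P(Z > 0.418) ≈ 0.6758. With α = 0.05, fail to reject H₀.

z = -0.42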